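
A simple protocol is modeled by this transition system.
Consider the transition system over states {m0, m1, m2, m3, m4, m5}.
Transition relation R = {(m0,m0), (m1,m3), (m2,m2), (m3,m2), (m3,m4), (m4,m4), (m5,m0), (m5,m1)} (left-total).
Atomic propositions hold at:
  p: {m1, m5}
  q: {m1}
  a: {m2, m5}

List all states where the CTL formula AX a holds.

{m2}

Sat(AX a) = {s : every successor in {m2, m5}} = {m2}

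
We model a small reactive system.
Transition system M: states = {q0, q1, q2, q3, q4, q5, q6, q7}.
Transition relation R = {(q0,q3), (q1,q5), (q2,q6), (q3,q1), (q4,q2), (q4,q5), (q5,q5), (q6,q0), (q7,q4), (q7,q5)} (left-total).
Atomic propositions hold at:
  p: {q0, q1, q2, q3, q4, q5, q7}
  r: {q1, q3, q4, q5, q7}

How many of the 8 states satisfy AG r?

3

AG r: greatest fixpoint, start Z0 = {q1, q3, q4, q5, q7}, keep only states in Sat with every successor in Z. Z1 = {q1, q3, q5, q7}; Z2 = {q1, q3, q5}; fixed.
Sat(AG r) = {q1, q3, q5}
|Sat(AG r)| = |{q1, q3, q5}| = 3.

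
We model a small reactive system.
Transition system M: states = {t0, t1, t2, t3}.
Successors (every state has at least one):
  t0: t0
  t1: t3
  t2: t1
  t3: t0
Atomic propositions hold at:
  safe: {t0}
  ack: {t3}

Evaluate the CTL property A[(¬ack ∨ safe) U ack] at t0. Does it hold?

No

Sat(¬ack) = {t0, t1, t2}
Sat(¬ack ∨ safe) = {t0, t1, t2}
A[(¬ack ∨ safe) U ack]: least fixpoint, start Z0 = Sat(ack) = {t3}, add states in Sat(¬ack ∨ safe) with every successor in Z. Z1 = {t1, t3}; Z2 = {t1, t2, t3}; fixed.
Sat(A[(¬ack ∨ safe) U ack]) = {t1, t2, t3}
t0 ∉ Sat(A[(¬ack ∨ safe) U ack]) = {t1, t2, t3}, so the formula does not hold at t0.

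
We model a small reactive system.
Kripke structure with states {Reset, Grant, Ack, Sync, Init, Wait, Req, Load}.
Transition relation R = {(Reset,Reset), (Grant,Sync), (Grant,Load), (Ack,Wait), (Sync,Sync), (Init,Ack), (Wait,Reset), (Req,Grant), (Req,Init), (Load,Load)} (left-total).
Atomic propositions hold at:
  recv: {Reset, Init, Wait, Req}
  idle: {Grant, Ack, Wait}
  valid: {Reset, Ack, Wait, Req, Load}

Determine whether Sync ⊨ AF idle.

No

AF idle: least fixpoint, start Z0 = {Grant, Ack, Wait}, add states with every successor in Z. Z1 = {Grant, Ack, Init, Wait}; Z2 = {Grant, Ack, Init, Wait, Req}; fixed.
Sat(AF idle) = {Grant, Ack, Init, Wait, Req}
Sync ∉ Sat(AF idle) = {Grant, Ack, Init, Wait, Req}, so the formula does not hold at Sync.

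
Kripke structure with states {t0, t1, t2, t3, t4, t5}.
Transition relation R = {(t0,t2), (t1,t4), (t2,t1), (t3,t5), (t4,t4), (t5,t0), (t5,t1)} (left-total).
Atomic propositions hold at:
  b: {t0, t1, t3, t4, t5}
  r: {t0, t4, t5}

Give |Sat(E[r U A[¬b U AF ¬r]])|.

5

Sat(¬b) = {t2}
Sat(¬r) = {t1, t2, t3}
AF ¬r: least fixpoint, start Z0 = {t1, t2, t3}, add states with every successor in Z. Z1 = {t0, t1, t2, t3}; Z2 = {t0, t1, t2, t3, t5}; fixed.
Sat(AF ¬r) = {t0, t1, t2, t3, t5}
A[¬b U AF ¬r]: least fixpoint, start Z0 = Sat(AF ¬r) = {t0, t1, t2, t3, t5}, add states in Sat(¬b) with every successor in Z. Already a fixed point.
Sat(A[¬b U AF ¬r]) = {t0, t1, t2, t3, t5}
E[r U A[¬b U AF ¬r]]: least fixpoint, start Z0 = Sat(A[¬b U AF ¬r]) = {t0, t1, t2, t3, t5}, add states in Sat(r) with some successor in Z. Already a fixed point.
Sat(E[r U A[¬b U AF ¬r]]) = {t0, t1, t2, t3, t5}
|Sat(E[r U A[¬b U AF ¬r]])| = |{t0, t1, t2, t3, t5}| = 5.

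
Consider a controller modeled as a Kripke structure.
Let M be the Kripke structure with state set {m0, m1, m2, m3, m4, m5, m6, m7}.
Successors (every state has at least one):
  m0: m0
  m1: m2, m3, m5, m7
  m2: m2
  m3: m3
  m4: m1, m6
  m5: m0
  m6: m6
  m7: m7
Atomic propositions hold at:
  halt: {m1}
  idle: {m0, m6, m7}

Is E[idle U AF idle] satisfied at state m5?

AF idle: least fixpoint, start Z0 = {m0, m6, m7}, add states with every successor in Z. Z1 = {m0, m5, m6, m7}; fixed.
Sat(AF idle) = {m0, m5, m6, m7}
E[idle U AF idle]: least fixpoint, start Z0 = Sat(AF idle) = {m0, m5, m6, m7}, add states in Sat(idle) with some successor in Z. Already a fixed point.
Sat(E[idle U AF idle]) = {m0, m5, m6, m7}
m5 ∈ Sat(E[idle U AF idle]) = {m0, m5, m6, m7}, so the formula holds at m5.

Yes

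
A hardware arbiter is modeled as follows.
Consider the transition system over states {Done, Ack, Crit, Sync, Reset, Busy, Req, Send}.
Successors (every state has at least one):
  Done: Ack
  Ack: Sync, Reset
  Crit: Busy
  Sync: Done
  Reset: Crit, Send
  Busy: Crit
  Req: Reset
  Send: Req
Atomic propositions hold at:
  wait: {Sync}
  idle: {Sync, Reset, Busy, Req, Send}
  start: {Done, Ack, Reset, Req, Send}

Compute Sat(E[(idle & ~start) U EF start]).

{Done, Ack, Sync, Reset, Req, Send}

Sat(~start) = {Crit, Sync, Busy}
Sat(idle & ~start) = {Sync, Busy}
EF start: least fixpoint, start Z0 = {Done, Ack, Reset, Req, Send}, add states with some successor in Z. Z1 = {Done, Ack, Sync, Reset, Req, Send}; fixed.
Sat(EF start) = {Done, Ack, Sync, Reset, Req, Send}
E[(idle & ~start) U EF start]: least fixpoint, start Z0 = Sat(EF start) = {Done, Ack, Sync, Reset, Req, Send}, add states in Sat(idle & ~start) with some successor in Z. Already a fixed point.
Sat(E[(idle & ~start) U EF start]) = {Done, Ack, Sync, Reset, Req, Send}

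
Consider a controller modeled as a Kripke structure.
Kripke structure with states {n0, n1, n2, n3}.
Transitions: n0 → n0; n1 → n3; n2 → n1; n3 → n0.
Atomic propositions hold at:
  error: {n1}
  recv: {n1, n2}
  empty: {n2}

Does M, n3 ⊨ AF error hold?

AF error: least fixpoint, start Z0 = {n1}, add states with every successor in Z. Z1 = {n1, n2}; fixed.
Sat(AF error) = {n1, n2}
n3 ∉ Sat(AF error) = {n1, n2}, so the formula does not hold at n3.

No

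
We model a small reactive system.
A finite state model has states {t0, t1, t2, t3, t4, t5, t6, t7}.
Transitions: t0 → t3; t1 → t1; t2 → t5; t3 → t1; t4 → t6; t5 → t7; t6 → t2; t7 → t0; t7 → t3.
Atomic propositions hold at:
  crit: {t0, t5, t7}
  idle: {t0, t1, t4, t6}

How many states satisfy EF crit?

EF crit: least fixpoint, start Z0 = {t0, t5, t7}, add states with some successor in Z. Z1 = {t0, t2, t5, t7}; Z2 = {t0, t2, t5, t6, t7}; Z3 = {t0, t2, t4, t5, t6, t7}; fixed.
Sat(EF crit) = {t0, t2, t4, t5, t6, t7}
|Sat(EF crit)| = |{t0, t2, t4, t5, t6, t7}| = 6.

6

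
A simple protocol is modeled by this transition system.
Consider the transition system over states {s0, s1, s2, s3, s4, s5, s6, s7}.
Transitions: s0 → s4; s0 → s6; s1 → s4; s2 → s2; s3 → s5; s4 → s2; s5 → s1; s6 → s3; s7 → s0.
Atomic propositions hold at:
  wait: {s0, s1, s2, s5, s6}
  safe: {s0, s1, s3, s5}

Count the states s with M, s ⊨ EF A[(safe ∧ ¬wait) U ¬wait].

7

Sat(¬wait) = {s3, s4, s7}
Sat(safe ∧ ¬wait) = {s3}
A[(safe ∧ ¬wait) U ¬wait]: least fixpoint, start Z0 = Sat(¬wait) = {s3, s4, s7}, add states in Sat(safe ∧ ¬wait) with every successor in Z. Already a fixed point.
Sat(A[(safe ∧ ¬wait) U ¬wait]) = {s3, s4, s7}
EF A[(safe ∧ ¬wait) U ¬wait]: least fixpoint, start Z0 = {s3, s4, s7}, add states with some successor in Z. Z1 = {s0, s1, s3, s4, s6, s7}; Z2 = {s0, s1, s3, s4, s5, s6, s7}; fixed.
Sat(EF A[(safe ∧ ¬wait) U ¬wait]) = {s0, s1, s3, s4, s5, s6, s7}
|Sat(EF A[(safe ∧ ¬wait) U ¬wait])| = |{s0, s1, s3, s4, s5, s6, s7}| = 7.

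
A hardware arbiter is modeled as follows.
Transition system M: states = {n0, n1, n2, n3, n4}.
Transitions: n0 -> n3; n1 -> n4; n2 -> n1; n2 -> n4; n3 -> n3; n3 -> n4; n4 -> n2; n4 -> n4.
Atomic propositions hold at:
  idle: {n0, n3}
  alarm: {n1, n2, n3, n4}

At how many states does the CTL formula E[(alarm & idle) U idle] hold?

2

Sat(alarm & idle) = {n3}
E[(alarm & idle) U idle]: least fixpoint, start Z0 = Sat(idle) = {n0, n3}, add states in Sat(alarm & idle) with some successor in Z. Already a fixed point.
Sat(E[(alarm & idle) U idle]) = {n0, n3}
|Sat(E[(alarm & idle) U idle])| = |{n0, n3}| = 2.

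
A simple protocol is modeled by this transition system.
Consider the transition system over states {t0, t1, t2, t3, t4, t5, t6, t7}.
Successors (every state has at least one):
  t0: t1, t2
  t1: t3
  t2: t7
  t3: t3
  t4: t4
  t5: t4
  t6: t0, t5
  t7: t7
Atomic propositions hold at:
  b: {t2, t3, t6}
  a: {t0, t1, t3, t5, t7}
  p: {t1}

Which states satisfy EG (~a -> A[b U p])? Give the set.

Sat(~a) = {t2, t4, t6}
A[b U p]: least fixpoint, start Z0 = Sat(p) = {t1}, add states in Sat(b) with every successor in Z. Already a fixed point.
Sat(A[b U p]) = {t1}
Sat(~a -> A[b U p]) = {t0, t1, t3, t5, t7}
EG (~a -> A[b U p]): greatest fixpoint, start Z0 = {t0, t1, t3, t5, t7}, keep only states in Sat with some successor in Z. Z1 = {t0, t1, t3, t7}; fixed.
Sat(EG (~a -> A[b U p])) = {t0, t1, t3, t7}

{t0, t1, t3, t7}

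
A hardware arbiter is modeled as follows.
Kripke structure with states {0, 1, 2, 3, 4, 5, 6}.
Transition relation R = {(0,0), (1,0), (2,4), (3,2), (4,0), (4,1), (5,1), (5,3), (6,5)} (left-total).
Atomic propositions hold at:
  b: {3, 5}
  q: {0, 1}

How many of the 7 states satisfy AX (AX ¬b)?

Sat(¬b) = {0, 1, 2, 4, 6}
Sat(AX ¬b) = {s : every successor in {0, 1, 2, 4, 6}} = {0, 1, 2, 3, 4}
Sat(AX (AX ¬b)) = {s : every successor in {0, 1, 2, 3, 4}} = {0, 1, 2, 3, 4, 5}
|Sat(AX (AX ¬b))| = |{0, 1, 2, 3, 4, 5}| = 6.

6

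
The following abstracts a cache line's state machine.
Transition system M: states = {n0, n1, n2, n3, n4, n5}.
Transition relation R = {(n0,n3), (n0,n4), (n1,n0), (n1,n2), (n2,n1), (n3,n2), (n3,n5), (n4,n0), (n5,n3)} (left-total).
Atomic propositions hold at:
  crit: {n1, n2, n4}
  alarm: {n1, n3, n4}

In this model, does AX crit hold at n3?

No

Sat(AX crit) = {s : every successor in {n1, n2, n4}} = {n2}
n3 ∉ Sat(AX crit) = {n2}, so the formula does not hold at n3.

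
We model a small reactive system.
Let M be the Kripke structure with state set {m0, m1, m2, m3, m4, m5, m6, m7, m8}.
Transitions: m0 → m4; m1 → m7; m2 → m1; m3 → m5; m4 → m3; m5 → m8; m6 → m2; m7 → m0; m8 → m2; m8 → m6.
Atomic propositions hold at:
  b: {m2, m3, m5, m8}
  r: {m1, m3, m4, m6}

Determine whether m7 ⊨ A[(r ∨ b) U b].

No

Sat(r ∨ b) = {m1, m2, m3, m4, m5, m6, m8}
A[(r ∨ b) U b]: least fixpoint, start Z0 = Sat(b) = {m2, m3, m5, m8}, add states in Sat(r ∨ b) with every successor in Z. Z1 = {m2, m3, m4, m5, m6, m8}; fixed.
Sat(A[(r ∨ b) U b]) = {m2, m3, m4, m5, m6, m8}
m7 ∉ Sat(A[(r ∨ b) U b]) = {m2, m3, m4, m5, m6, m8}, so the formula does not hold at m7.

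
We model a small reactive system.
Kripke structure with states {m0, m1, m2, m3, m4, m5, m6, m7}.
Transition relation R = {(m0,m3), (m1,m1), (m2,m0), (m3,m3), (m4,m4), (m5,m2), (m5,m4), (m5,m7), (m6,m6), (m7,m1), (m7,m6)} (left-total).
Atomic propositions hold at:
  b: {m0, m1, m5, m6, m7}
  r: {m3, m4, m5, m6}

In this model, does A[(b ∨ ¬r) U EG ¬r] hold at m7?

Sat(¬r) = {m0, m1, m2, m7}
Sat(b ∨ ¬r) = {m0, m1, m2, m5, m6, m7}
EG ¬r: greatest fixpoint, start Z0 = {m0, m1, m2, m7}, keep only states in Sat with some successor in Z. Z1 = {m1, m2, m7}; Z2 = {m1, m7}; fixed.
Sat(EG ¬r) = {m1, m7}
A[(b ∨ ¬r) U EG ¬r]: least fixpoint, start Z0 = Sat(EG ¬r) = {m1, m7}, add states in Sat(b ∨ ¬r) with every successor in Z. Already a fixed point.
Sat(A[(b ∨ ¬r) U EG ¬r]) = {m1, m7}
m7 ∈ Sat(A[(b ∨ ¬r) U EG ¬r]) = {m1, m7}, so the formula holds at m7.

Yes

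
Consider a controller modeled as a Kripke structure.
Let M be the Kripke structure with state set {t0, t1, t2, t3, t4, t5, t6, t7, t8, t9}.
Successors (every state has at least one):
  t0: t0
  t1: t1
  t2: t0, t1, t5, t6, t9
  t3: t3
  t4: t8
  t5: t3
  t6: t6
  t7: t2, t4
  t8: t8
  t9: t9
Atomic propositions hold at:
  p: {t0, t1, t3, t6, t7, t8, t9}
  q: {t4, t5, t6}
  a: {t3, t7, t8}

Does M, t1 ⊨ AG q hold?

AG q: greatest fixpoint, start Z0 = {t4, t5, t6}, keep only states in Sat with every successor in Z. Z1 = {t6}; fixed.
Sat(AG q) = {t6}
t1 ∉ Sat(AG q) = {t6}, so the formula does not hold at t1.

No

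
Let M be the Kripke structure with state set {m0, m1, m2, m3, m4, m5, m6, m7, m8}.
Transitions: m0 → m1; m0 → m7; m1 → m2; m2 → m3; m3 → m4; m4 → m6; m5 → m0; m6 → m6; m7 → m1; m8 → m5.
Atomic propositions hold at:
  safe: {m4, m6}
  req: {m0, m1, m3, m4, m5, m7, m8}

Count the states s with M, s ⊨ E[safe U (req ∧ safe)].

Sat(req ∧ safe) = {m4}
E[safe U (req ∧ safe)]: least fixpoint, start Z0 = Sat((req ∧ safe)) = {m4}, add states in Sat(safe) with some successor in Z. Already a fixed point.
Sat(E[safe U (req ∧ safe)]) = {m4}
|Sat(E[safe U (req ∧ safe)])| = |{m4}| = 1.

1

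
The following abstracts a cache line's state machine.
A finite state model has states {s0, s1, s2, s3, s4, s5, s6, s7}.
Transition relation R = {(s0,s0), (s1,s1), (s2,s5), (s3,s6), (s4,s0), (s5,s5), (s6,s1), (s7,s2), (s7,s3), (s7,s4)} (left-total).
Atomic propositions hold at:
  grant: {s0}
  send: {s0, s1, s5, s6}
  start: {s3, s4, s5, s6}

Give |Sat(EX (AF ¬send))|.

Sat(¬send) = {s2, s3, s4, s7}
AF ¬send: least fixpoint, start Z0 = {s2, s3, s4, s7}, add states with every successor in Z. Already a fixed point.
Sat(AF ¬send) = {s2, s3, s4, s7}
Sat(EX (AF ¬send)) = {s : some successor in {s2, s3, s4, s7}} = {s7}
|Sat(EX (AF ¬send))| = |{s7}| = 1.

1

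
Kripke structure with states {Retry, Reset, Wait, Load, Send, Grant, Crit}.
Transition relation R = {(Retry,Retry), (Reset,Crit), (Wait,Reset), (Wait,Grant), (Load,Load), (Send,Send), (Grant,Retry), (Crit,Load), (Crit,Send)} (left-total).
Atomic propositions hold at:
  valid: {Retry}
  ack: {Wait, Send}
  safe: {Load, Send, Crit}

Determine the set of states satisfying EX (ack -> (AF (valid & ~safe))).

{Retry, Reset, Wait, Load, Grant, Crit}

Sat(~safe) = {Retry, Reset, Wait, Grant}
Sat(valid & ~safe) = {Retry}
AF (valid & ~safe): least fixpoint, start Z0 = {Retry}, add states with every successor in Z. Z1 = {Retry, Grant}; fixed.
Sat(AF (valid & ~safe)) = {Retry, Grant}
Sat(ack -> (AF (valid & ~safe))) = {Retry, Reset, Load, Grant, Crit}
Sat(EX (ack -> (AF (valid & ~safe)))) = {s : some successor in {Retry, Reset, Load, Grant, Crit}} = {Retry, Reset, Wait, Load, Grant, Crit}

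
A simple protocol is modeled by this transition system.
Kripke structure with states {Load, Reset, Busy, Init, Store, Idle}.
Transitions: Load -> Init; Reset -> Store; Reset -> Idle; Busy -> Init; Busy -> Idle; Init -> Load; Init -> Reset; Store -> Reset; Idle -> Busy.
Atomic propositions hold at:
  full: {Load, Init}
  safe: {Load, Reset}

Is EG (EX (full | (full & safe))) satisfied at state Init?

Sat(full & safe) = {Load}
Sat(full | (full & safe)) = {Load, Init}
Sat(EX (full | (full & safe))) = {s : some successor in {Load, Init}} = {Load, Busy, Init}
EG (EX (full | (full & safe))): greatest fixpoint, start Z0 = {Load, Busy, Init}, keep only states in Sat with some successor in Z. Already a fixed point.
Sat(EG (EX (full | (full & safe)))) = {Load, Busy, Init}
Init ∈ Sat(EG (EX (full | (full & safe)))) = {Load, Busy, Init}, so the formula holds at Init.

Yes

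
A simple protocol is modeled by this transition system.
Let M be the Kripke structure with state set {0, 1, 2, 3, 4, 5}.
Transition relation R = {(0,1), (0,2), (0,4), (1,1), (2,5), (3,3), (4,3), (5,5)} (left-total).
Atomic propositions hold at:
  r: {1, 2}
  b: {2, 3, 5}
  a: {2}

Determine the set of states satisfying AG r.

{1}

AG r: greatest fixpoint, start Z0 = {1, 2}, keep only states in Sat with every successor in Z. Z1 = {1}; fixed.
Sat(AG r) = {1}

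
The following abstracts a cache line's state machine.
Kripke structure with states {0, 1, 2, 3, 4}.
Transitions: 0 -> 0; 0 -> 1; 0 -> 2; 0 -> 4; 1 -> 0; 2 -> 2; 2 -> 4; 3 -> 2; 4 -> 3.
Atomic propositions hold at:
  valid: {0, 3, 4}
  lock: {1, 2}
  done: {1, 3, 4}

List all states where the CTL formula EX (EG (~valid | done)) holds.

Sat(~valid) = {1, 2}
Sat(~valid | done) = {1, 2, 3, 4}
EG (~valid | done): greatest fixpoint, start Z0 = {1, 2, 3, 4}, keep only states in Sat with some successor in Z. Z1 = {2, 3, 4}; fixed.
Sat(EG (~valid | done)) = {2, 3, 4}
Sat(EX (EG (~valid | done))) = {s : some successor in {2, 3, 4}} = {0, 2, 3, 4}

{0, 2, 3, 4}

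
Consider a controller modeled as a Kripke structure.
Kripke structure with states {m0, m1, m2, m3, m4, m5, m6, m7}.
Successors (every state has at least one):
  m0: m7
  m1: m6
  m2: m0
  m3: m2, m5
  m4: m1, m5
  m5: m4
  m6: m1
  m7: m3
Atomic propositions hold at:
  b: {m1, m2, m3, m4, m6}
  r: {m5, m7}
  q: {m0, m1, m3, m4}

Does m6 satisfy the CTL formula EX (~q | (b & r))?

No

Sat(~q) = {m2, m5, m6, m7}
Sat(b & r) = ∅
Sat(~q | (b & r)) = {m2, m5, m6, m7}
Sat(EX (~q | (b & r))) = {s : some successor in {m2, m5, m6, m7}} = {m0, m1, m3, m4}
m6 ∉ Sat(EX (~q | (b & r))) = {m0, m1, m3, m4}, so the formula does not hold at m6.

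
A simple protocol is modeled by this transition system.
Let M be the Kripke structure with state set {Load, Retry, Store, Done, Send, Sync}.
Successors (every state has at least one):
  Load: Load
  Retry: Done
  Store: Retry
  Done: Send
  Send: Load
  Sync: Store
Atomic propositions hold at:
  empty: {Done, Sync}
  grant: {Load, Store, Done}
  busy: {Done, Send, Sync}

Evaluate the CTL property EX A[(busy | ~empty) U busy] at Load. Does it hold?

No

Sat(~empty) = {Load, Retry, Store, Send}
Sat(busy | ~empty) = {Load, Retry, Store, Done, Send, Sync}
A[(busy | ~empty) U busy]: least fixpoint, start Z0 = Sat(busy) = {Done, Send, Sync}, add states in Sat(busy | ~empty) with every successor in Z. Z1 = {Retry, Done, Send, Sync}; Z2 = {Retry, Store, Done, Send, Sync}; fixed.
Sat(A[(busy | ~empty) U busy]) = {Retry, Store, Done, Send, Sync}
Sat(EX A[(busy | ~empty) U busy]) = {s : some successor in {Retry, Store, Done, Send, Sync}} = {Retry, Store, Done, Sync}
Load ∉ Sat(EX A[(busy | ~empty) U busy]) = {Retry, Store, Done, Sync}, so the formula does not hold at Load.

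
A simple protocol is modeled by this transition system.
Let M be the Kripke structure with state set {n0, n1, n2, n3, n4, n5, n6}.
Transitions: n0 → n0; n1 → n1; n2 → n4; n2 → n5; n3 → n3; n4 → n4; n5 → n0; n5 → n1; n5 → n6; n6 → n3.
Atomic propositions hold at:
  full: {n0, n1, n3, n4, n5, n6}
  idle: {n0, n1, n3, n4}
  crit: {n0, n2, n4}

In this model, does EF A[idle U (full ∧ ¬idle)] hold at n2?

Sat(¬idle) = {n2, n5, n6}
Sat(full ∧ ¬idle) = {n5, n6}
A[idle U (full ∧ ¬idle)]: least fixpoint, start Z0 = Sat((full ∧ ¬idle)) = {n5, n6}, add states in Sat(idle) with every successor in Z. Already a fixed point.
Sat(A[idle U (full ∧ ¬idle)]) = {n5, n6}
EF A[idle U (full ∧ ¬idle)]: least fixpoint, start Z0 = {n5, n6}, add states with some successor in Z. Z1 = {n2, n5, n6}; fixed.
Sat(EF A[idle U (full ∧ ¬idle)]) = {n2, n5, n6}
n2 ∈ Sat(EF A[idle U (full ∧ ¬idle)]) = {n2, n5, n6}, so the formula holds at n2.

Yes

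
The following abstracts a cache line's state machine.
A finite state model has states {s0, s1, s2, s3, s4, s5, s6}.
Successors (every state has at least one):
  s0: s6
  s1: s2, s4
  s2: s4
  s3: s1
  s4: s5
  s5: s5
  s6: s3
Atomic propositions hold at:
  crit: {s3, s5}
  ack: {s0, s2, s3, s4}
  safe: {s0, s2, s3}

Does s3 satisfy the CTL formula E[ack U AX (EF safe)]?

EF safe: least fixpoint, start Z0 = {s0, s2, s3}, add states with some successor in Z. Z1 = {s0, s1, s2, s3, s6}; fixed.
Sat(EF safe) = {s0, s1, s2, s3, s6}
Sat(AX (EF safe)) = {s : every successor in {s0, s1, s2, s3, s6}} = {s0, s3, s6}
E[ack U AX (EF safe)]: least fixpoint, start Z0 = Sat(AX (EF safe)) = {s0, s3, s6}, add states in Sat(ack) with some successor in Z. Already a fixed point.
Sat(E[ack U AX (EF safe)]) = {s0, s3, s6}
s3 ∈ Sat(E[ack U AX (EF safe)]) = {s0, s3, s6}, so the formula holds at s3.

Yes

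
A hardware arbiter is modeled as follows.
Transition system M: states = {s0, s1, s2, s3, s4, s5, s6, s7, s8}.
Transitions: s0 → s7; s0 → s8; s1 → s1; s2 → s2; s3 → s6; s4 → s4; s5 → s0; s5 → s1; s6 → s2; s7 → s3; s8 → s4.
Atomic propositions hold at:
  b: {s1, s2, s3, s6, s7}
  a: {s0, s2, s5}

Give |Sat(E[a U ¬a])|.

8

Sat(¬a) = {s1, s3, s4, s6, s7, s8}
E[a U ¬a]: least fixpoint, start Z0 = Sat(¬a) = {s1, s3, s4, s6, s7, s8}, add states in Sat(a) with some successor in Z. Z1 = {s0, s1, s3, s4, s5, s6, s7, s8}; fixed.
Sat(E[a U ¬a]) = {s0, s1, s3, s4, s5, s6, s7, s8}
|Sat(E[a U ¬a])| = |{s0, s1, s3, s4, s5, s6, s7, s8}| = 8.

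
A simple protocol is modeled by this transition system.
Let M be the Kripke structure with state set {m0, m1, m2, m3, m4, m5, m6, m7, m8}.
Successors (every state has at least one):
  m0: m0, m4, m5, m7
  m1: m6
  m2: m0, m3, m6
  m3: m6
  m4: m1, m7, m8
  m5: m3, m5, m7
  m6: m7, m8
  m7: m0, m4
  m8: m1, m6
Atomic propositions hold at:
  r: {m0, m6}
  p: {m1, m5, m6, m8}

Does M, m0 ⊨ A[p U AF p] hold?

AF p: least fixpoint, start Z0 = {m1, m5, m6, m8}, add states with every successor in Z. Z1 = {m1, m3, m5, m6, m8}; fixed.
Sat(AF p) = {m1, m3, m5, m6, m8}
A[p U AF p]: least fixpoint, start Z0 = Sat(AF p) = {m1, m3, m5, m6, m8}, add states in Sat(p) with every successor in Z. Already a fixed point.
Sat(A[p U AF p]) = {m1, m3, m5, m6, m8}
m0 ∉ Sat(A[p U AF p]) = {m1, m3, m5, m6, m8}, so the formula does not hold at m0.

No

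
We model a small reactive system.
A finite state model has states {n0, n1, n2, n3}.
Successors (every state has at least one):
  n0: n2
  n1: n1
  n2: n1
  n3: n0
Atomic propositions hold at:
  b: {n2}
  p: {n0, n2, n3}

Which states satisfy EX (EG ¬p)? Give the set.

Sat(¬p) = {n1}
EG ¬p: greatest fixpoint, start Z0 = {n1}, keep only states in Sat with some successor in Z. Already a fixed point.
Sat(EG ¬p) = {n1}
Sat(EX (EG ¬p)) = {s : some successor in {n1}} = {n1, n2}

{n1, n2}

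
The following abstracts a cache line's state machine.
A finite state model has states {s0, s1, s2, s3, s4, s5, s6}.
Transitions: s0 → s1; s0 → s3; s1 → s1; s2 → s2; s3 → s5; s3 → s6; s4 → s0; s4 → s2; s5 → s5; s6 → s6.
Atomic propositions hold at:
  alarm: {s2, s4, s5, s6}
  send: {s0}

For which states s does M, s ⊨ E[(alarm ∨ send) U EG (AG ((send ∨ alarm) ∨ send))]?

{s2, s4, s5, s6}

Sat(alarm ∨ send) = {s0, s2, s4, s5, s6}
Sat(send ∨ alarm) = {s0, s2, s4, s5, s6}
Sat((send ∨ alarm) ∨ send) = {s0, s2, s4, s5, s6}
AG ((send ∨ alarm) ∨ send): greatest fixpoint, start Z0 = {s0, s2, s4, s5, s6}, keep only states in Sat with every successor in Z. Z1 = {s2, s4, s5, s6}; Z2 = {s2, s5, s6}; fixed.
Sat(AG ((send ∨ alarm) ∨ send)) = {s2, s5, s6}
EG (AG ((send ∨ alarm) ∨ send)): greatest fixpoint, start Z0 = {s2, s5, s6}, keep only states in Sat with some successor in Z. Already a fixed point.
Sat(EG (AG ((send ∨ alarm) ∨ send))) = {s2, s5, s6}
E[(alarm ∨ send) U EG (AG ((send ∨ alarm) ∨ send))]: least fixpoint, start Z0 = Sat(EG (AG ((send ∨ alarm) ∨ send))) = {s2, s5, s6}, add states in Sat(alarm ∨ send) with some successor in Z. Z1 = {s2, s4, s5, s6}; fixed.
Sat(E[(alarm ∨ send) U EG (AG ((send ∨ alarm) ∨ send))]) = {s2, s4, s5, s6}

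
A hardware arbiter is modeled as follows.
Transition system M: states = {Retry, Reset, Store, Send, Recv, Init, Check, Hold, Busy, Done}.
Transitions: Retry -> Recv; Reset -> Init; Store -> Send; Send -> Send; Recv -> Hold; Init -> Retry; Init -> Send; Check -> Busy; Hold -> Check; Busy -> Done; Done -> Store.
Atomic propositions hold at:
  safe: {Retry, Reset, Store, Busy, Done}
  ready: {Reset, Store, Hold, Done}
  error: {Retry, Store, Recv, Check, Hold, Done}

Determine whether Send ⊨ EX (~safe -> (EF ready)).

Sat(~safe) = {Send, Recv, Init, Check, Hold}
EF ready: least fixpoint, start Z0 = {Reset, Store, Hold, Done}, add states with some successor in Z. Z1 = {Reset, Store, Recv, Hold, Busy, Done}; Z2 = {Retry, Reset, Store, Recv, Check, Hold, Busy, Done}; Z3 = {Retry, Reset, Store, Recv, Init, Check, Hold, Busy, Done}; fixed.
Sat(EF ready) = {Retry, Reset, Store, Recv, Init, Check, Hold, Busy, Done}
Sat(~safe -> (EF ready)) = {Retry, Reset, Store, Recv, Init, Check, Hold, Busy, Done}
Sat(EX (~safe -> (EF ready))) = {s : some successor in {Retry, Reset, Store, Recv, Init, Check, Hold, Busy, Done}} = {Retry, Reset, Recv, Init, Check, Hold, Busy, Done}
Send ∉ Sat(EX (~safe -> (EF ready))) = {Retry, Reset, Recv, Init, Check, Hold, Busy, Done}, so the formula does not hold at Send.

No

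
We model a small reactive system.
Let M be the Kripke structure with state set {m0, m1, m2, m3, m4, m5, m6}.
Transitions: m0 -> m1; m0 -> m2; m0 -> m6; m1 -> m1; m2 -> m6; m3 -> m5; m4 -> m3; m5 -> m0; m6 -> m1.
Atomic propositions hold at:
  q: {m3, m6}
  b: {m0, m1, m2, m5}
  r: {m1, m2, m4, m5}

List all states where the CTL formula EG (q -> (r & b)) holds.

{m0, m1, m5}

Sat(r & b) = {m1, m2, m5}
Sat(q -> (r & b)) = {m0, m1, m2, m4, m5}
EG (q -> (r & b)): greatest fixpoint, start Z0 = {m0, m1, m2, m4, m5}, keep only states in Sat with some successor in Z. Z1 = {m0, m1, m5}; fixed.
Sat(EG (q -> (r & b))) = {m0, m1, m5}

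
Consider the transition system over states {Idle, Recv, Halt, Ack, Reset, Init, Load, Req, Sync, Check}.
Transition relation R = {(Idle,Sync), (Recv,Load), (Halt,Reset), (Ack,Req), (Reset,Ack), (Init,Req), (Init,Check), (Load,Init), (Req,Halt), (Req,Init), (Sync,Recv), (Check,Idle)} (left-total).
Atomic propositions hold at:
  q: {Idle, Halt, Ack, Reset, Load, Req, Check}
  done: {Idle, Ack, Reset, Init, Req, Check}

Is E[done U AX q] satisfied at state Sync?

No

Sat(AX q) = {s : every successor in {Idle, Halt, Ack, Reset, Load, Req, Check}} = {Recv, Halt, Ack, Reset, Init, Check}
E[done U AX q]: least fixpoint, start Z0 = Sat(AX q) = {Recv, Halt, Ack, Reset, Init, Check}, add states in Sat(done) with some successor in Z. Z1 = {Recv, Halt, Ack, Reset, Init, Req, Check}; fixed.
Sat(E[done U AX q]) = {Recv, Halt, Ack, Reset, Init, Req, Check}
Sync ∉ Sat(E[done U AX q]) = {Recv, Halt, Ack, Reset, Init, Req, Check}, so the formula does not hold at Sync.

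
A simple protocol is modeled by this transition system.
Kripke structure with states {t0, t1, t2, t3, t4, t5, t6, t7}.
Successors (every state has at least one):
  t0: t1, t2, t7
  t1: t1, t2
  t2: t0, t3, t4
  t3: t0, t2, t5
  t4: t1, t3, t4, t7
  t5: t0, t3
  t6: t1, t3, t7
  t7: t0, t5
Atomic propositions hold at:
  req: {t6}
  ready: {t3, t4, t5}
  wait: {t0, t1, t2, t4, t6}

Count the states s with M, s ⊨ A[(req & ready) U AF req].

Sat(req & ready) = ∅
AF req: least fixpoint, start Z0 = {t6}, add states with every successor in Z. Already a fixed point.
Sat(AF req) = {t6}
A[(req & ready) U AF req]: least fixpoint, start Z0 = Sat(AF req) = {t6}, add states in Sat(req & ready) with every successor in Z. Already a fixed point.
Sat(A[(req & ready) U AF req]) = {t6}
|Sat(A[(req & ready) U AF req])| = |{t6}| = 1.

1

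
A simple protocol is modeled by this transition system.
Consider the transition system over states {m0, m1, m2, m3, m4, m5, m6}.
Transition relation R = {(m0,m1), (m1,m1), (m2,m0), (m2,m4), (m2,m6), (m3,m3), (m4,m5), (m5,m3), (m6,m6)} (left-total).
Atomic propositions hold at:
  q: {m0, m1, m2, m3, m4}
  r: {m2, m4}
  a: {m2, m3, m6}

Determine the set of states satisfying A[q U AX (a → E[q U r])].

{m0, m1, m4}

E[q U r]: least fixpoint, start Z0 = Sat(r) = {m2, m4}, add states in Sat(q) with some successor in Z. Already a fixed point.
Sat(E[q U r]) = {m2, m4}
Sat(a → E[q U r]) = {m0, m1, m2, m4, m5}
Sat(AX (a → E[q U r])) = {s : every successor in {m0, m1, m2, m4, m5}} = {m0, m1, m4}
A[q U AX (a → E[q U r])]: least fixpoint, start Z0 = Sat(AX (a → E[q U r])) = {m0, m1, m4}, add states in Sat(q) with every successor in Z. Already a fixed point.
Sat(A[q U AX (a → E[q U r])]) = {m0, m1, m4}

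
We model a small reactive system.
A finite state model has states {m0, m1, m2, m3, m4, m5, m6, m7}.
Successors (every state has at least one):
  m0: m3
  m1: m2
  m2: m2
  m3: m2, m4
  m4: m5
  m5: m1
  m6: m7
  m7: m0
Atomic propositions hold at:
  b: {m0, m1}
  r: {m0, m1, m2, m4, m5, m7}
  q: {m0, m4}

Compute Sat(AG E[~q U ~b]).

Sat(~q) = {m1, m2, m3, m5, m6, m7}
Sat(~b) = {m2, m3, m4, m5, m6, m7}
E[~q U ~b]: least fixpoint, start Z0 = Sat(~b) = {m2, m3, m4, m5, m6, m7}, add states in Sat(~q) with some successor in Z. Z1 = {m1, m2, m3, m4, m5, m6, m7}; fixed.
Sat(E[~q U ~b]) = {m1, m2, m3, m4, m5, m6, m7}
AG E[~q U ~b]: greatest fixpoint, start Z0 = {m1, m2, m3, m4, m5, m6, m7}, keep only states in Sat with every successor in Z. Z1 = {m1, m2, m3, m4, m5, m6}; Z2 = {m1, m2, m3, m4, m5}; fixed.
Sat(AG E[~q U ~b]) = {m1, m2, m3, m4, m5}

{m1, m2, m3, m4, m5}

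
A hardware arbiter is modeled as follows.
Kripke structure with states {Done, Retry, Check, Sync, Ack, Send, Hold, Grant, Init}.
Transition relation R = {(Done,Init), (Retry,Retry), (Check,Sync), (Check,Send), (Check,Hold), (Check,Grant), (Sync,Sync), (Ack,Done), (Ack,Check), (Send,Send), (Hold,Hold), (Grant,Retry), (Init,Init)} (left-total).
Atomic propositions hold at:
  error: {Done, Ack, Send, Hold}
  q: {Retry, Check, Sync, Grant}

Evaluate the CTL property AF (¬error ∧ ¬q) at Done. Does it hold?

Yes

Sat(¬error) = {Retry, Check, Sync, Grant, Init}
Sat(¬q) = {Done, Ack, Send, Hold, Init}
Sat(¬error ∧ ¬q) = {Init}
AF (¬error ∧ ¬q): least fixpoint, start Z0 = {Init}, add states with every successor in Z. Z1 = {Done, Init}; fixed.
Sat(AF (¬error ∧ ¬q)) = {Done, Init}
Done ∈ Sat(AF (¬error ∧ ¬q)) = {Done, Init}, so the formula holds at Done.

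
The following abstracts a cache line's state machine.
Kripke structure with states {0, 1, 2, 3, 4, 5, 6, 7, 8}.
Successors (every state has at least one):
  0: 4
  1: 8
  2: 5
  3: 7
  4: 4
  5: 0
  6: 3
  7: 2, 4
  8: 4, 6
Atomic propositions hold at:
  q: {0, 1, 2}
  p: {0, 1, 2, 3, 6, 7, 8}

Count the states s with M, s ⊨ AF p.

8

AF p: least fixpoint, start Z0 = {0, 1, 2, 3, 6, 7, 8}, add states with every successor in Z. Z1 = {0, 1, 2, 3, 5, 6, 7, 8}; fixed.
Sat(AF p) = {0, 1, 2, 3, 5, 6, 7, 8}
|Sat(AF p)| = |{0, 1, 2, 3, 5, 6, 7, 8}| = 8.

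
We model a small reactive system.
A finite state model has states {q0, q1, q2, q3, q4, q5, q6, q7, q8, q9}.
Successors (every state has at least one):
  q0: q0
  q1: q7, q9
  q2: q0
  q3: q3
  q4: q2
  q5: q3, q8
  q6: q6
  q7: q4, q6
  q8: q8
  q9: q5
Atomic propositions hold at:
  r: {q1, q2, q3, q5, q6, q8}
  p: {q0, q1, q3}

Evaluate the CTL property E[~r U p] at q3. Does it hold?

Sat(~r) = {q0, q4, q7, q9}
E[~r U p]: least fixpoint, start Z0 = Sat(p) = {q0, q1, q3}, add states in Sat(~r) with some successor in Z. Already a fixed point.
Sat(E[~r U p]) = {q0, q1, q3}
q3 ∈ Sat(E[~r U p]) = {q0, q1, q3}, so the formula holds at q3.

Yes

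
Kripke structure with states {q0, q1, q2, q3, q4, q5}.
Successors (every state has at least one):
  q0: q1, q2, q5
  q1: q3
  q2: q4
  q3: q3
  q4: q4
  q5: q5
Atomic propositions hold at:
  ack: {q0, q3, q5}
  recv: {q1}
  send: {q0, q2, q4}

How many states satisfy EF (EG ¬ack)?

Sat(¬ack) = {q1, q2, q4}
EG ¬ack: greatest fixpoint, start Z0 = {q1, q2, q4}, keep only states in Sat with some successor in Z. Z1 = {q2, q4}; fixed.
Sat(EG ¬ack) = {q2, q4}
EF (EG ¬ack): least fixpoint, start Z0 = {q2, q4}, add states with some successor in Z. Z1 = {q0, q2, q4}; fixed.
Sat(EF (EG ¬ack)) = {q0, q2, q4}
|Sat(EF (EG ¬ack))| = |{q0, q2, q4}| = 3.

3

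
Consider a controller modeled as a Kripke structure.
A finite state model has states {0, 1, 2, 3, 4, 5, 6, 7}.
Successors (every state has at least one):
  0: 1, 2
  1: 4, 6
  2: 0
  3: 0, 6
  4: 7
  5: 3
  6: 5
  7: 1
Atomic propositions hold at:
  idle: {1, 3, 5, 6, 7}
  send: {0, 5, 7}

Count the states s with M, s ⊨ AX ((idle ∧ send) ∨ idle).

4

Sat(idle ∧ send) = {5, 7}
Sat((idle ∧ send) ∨ idle) = {1, 3, 5, 6, 7}
Sat(AX ((idle ∧ send) ∨ idle)) = {s : every successor in {1, 3, 5, 6, 7}} = {4, 5, 6, 7}
|Sat(AX ((idle ∧ send) ∨ idle))| = |{4, 5, 6, 7}| = 4.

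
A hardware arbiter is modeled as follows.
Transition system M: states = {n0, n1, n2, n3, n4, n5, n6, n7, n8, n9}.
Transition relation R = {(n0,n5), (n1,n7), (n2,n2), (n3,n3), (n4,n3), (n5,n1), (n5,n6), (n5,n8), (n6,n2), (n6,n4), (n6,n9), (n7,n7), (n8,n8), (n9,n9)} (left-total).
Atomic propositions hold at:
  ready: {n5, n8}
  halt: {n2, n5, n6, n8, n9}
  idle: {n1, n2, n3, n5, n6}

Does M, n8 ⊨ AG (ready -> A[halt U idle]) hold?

No

A[halt U idle]: least fixpoint, start Z0 = Sat(idle) = {n1, n2, n3, n5, n6}, add states in Sat(halt) with every successor in Z. Already a fixed point.
Sat(A[halt U idle]) = {n1, n2, n3, n5, n6}
Sat(ready -> A[halt U idle]) = {n0, n1, n2, n3, n4, n5, n6, n7, n9}
AG (ready -> A[halt U idle]): greatest fixpoint, start Z0 = {n0, n1, n2, n3, n4, n5, n6, n7, n9}, keep only states in Sat with every successor in Z. Z1 = {n0, n1, n2, n3, n4, n6, n7, n9}; Z2 = {n1, n2, n3, n4, n6, n7, n9}; fixed.
Sat(AG (ready -> A[halt U idle])) = {n1, n2, n3, n4, n6, n7, n9}
n8 ∉ Sat(AG (ready -> A[halt U idle])) = {n1, n2, n3, n4, n6, n7, n9}, so the formula does not hold at n8.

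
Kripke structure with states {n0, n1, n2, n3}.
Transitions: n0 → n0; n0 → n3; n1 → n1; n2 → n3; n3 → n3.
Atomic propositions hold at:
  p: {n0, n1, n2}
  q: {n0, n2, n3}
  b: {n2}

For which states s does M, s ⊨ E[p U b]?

{n2}

E[p U b]: least fixpoint, start Z0 = Sat(b) = {n2}, add states in Sat(p) with some successor in Z. Already a fixed point.
Sat(E[p U b]) = {n2}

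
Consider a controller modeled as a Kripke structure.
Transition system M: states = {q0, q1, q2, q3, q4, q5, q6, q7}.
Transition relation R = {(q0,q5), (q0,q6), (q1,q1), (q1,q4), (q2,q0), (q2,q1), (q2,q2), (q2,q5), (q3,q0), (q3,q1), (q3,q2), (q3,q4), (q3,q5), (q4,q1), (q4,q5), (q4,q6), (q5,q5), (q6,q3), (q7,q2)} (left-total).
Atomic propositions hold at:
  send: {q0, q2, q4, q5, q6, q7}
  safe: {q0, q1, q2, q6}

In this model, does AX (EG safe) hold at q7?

Yes

EG safe: greatest fixpoint, start Z0 = {q0, q1, q2, q6}, keep only states in Sat with some successor in Z. Z1 = {q0, q1, q2}; Z2 = {q1, q2}; fixed.
Sat(EG safe) = {q1, q2}
Sat(AX (EG safe)) = {s : every successor in {q1, q2}} = {q7}
q7 ∈ Sat(AX (EG safe)) = {q7}, so the formula holds at q7.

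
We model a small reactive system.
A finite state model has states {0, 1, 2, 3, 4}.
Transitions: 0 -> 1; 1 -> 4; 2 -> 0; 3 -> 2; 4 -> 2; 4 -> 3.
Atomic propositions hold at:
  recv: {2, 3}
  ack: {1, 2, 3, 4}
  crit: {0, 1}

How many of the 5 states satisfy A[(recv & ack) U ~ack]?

Sat(recv & ack) = {2, 3}
Sat(~ack) = {0}
A[(recv & ack) U ~ack]: least fixpoint, start Z0 = Sat(~ack) = {0}, add states in Sat(recv & ack) with every successor in Z. Z1 = {0, 2}; Z2 = {0, 2, 3}; fixed.
Sat(A[(recv & ack) U ~ack]) = {0, 2, 3}
|Sat(A[(recv & ack) U ~ack])| = |{0, 2, 3}| = 3.

3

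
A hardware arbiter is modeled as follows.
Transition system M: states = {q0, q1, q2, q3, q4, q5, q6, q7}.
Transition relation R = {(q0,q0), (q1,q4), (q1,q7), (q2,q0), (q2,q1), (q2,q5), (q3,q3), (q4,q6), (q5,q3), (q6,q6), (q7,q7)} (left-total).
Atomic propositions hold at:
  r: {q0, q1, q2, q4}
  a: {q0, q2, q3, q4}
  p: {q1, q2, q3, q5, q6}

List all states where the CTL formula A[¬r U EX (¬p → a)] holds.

{q0, q1, q2, q3, q4, q5, q6}

Sat(¬r) = {q3, q5, q6, q7}
Sat(¬p) = {q0, q4, q7}
Sat(¬p → a) = {q0, q1, q2, q3, q4, q5, q6}
Sat(EX (¬p → a)) = {s : some successor in {q0, q1, q2, q3, q4, q5, q6}} = {q0, q1, q2, q3, q4, q5, q6}
A[¬r U EX (¬p → a)]: least fixpoint, start Z0 = Sat(EX (¬p → a)) = {q0, q1, q2, q3, q4, q5, q6}, add states in Sat(¬r) with every successor in Z. Already a fixed point.
Sat(A[¬r U EX (¬p → a)]) = {q0, q1, q2, q3, q4, q5, q6}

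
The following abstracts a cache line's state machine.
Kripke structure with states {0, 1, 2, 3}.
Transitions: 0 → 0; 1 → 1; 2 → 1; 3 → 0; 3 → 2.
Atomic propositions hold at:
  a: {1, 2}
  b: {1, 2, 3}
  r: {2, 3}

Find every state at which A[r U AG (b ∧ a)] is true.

{1, 2}

Sat(b ∧ a) = {1, 2}
AG (b ∧ a): greatest fixpoint, start Z0 = {1, 2}, keep only states in Sat with every successor in Z. Already a fixed point.
Sat(AG (b ∧ a)) = {1, 2}
A[r U AG (b ∧ a)]: least fixpoint, start Z0 = Sat(AG (b ∧ a)) = {1, 2}, add states in Sat(r) with every successor in Z. Already a fixed point.
Sat(A[r U AG (b ∧ a)]) = {1, 2}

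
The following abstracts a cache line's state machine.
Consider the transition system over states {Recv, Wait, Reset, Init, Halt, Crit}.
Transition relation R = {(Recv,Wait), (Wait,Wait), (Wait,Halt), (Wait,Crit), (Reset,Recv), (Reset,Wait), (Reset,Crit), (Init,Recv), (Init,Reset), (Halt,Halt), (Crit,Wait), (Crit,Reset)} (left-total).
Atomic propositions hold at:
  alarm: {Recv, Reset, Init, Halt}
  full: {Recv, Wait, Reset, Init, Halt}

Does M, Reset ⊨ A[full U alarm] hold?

Yes

A[full U alarm]: least fixpoint, start Z0 = Sat(alarm) = {Recv, Reset, Init, Halt}, add states in Sat(full) with every successor in Z. Already a fixed point.
Sat(A[full U alarm]) = {Recv, Reset, Init, Halt}
Reset ∈ Sat(A[full U alarm]) = {Recv, Reset, Init, Halt}, so the formula holds at Reset.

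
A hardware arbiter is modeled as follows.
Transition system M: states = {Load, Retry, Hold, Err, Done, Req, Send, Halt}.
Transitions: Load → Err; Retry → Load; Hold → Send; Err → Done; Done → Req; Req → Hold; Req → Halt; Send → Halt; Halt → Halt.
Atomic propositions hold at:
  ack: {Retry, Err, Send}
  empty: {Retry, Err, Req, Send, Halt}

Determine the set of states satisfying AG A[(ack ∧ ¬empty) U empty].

{Send, Halt}

Sat(¬empty) = {Load, Hold, Done}
Sat(ack ∧ ¬empty) = ∅
A[(ack ∧ ¬empty) U empty]: least fixpoint, start Z0 = Sat(empty) = {Retry, Err, Req, Send, Halt}, add states in Sat(ack ∧ ¬empty) with every successor in Z. Already a fixed point.
Sat(A[(ack ∧ ¬empty) U empty]) = {Retry, Err, Req, Send, Halt}
AG A[(ack ∧ ¬empty) U empty]: greatest fixpoint, start Z0 = {Retry, Err, Req, Send, Halt}, keep only states in Sat with every successor in Z. Z1 = {Send, Halt}; fixed.
Sat(AG A[(ack ∧ ¬empty) U empty]) = {Send, Halt}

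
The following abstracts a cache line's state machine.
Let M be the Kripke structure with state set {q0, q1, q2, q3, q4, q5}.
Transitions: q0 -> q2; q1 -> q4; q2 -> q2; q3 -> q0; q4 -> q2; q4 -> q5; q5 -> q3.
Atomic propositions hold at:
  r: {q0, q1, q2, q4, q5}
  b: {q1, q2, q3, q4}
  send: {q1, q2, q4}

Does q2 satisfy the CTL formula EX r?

Yes

Sat(EX r) = {s : some successor in {q0, q1, q2, q4, q5}} = {q0, q1, q2, q3, q4}
q2 ∈ Sat(EX r) = {q0, q1, q2, q3, q4}, so the formula holds at q2.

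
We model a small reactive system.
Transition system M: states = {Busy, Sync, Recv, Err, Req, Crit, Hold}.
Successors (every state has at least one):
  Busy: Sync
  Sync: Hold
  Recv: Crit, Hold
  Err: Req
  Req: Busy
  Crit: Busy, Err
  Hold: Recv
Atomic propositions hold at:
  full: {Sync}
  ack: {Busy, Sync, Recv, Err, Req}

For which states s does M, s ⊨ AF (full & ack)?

Sat(full & ack) = {Sync}
AF (full & ack): least fixpoint, start Z0 = {Sync}, add states with every successor in Z. Z1 = {Busy, Sync}; Z2 = {Busy, Sync, Req}; Z3 = {Busy, Sync, Err, Req}; Z4 = {Busy, Sync, Err, Req, Crit}; fixed.
Sat(AF (full & ack)) = {Busy, Sync, Err, Req, Crit}

{Busy, Sync, Err, Req, Crit}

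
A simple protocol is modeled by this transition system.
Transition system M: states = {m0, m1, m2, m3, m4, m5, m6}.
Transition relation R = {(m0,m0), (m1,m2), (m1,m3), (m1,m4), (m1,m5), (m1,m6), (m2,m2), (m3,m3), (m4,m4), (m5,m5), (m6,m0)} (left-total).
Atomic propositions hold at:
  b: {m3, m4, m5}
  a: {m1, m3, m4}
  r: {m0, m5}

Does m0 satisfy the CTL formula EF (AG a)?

AG a: greatest fixpoint, start Z0 = {m1, m3, m4}, keep only states in Sat with every successor in Z. Z1 = {m3, m4}; fixed.
Sat(AG a) = {m3, m4}
EF (AG a): least fixpoint, start Z0 = {m3, m4}, add states with some successor in Z. Z1 = {m1, m3, m4}; fixed.
Sat(EF (AG a)) = {m1, m3, m4}
m0 ∉ Sat(EF (AG a)) = {m1, m3, m4}, so the formula does not hold at m0.

No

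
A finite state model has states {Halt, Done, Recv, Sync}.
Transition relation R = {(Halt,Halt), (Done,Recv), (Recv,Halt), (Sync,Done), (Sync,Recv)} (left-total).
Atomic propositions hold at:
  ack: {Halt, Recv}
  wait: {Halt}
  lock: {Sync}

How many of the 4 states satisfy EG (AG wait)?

AG wait: greatest fixpoint, start Z0 = {Halt}, keep only states in Sat with every successor in Z. Already a fixed point.
Sat(AG wait) = {Halt}
EG (AG wait): greatest fixpoint, start Z0 = {Halt}, keep only states in Sat with some successor in Z. Already a fixed point.
Sat(EG (AG wait)) = {Halt}
|Sat(EG (AG wait))| = |{Halt}| = 1.

1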